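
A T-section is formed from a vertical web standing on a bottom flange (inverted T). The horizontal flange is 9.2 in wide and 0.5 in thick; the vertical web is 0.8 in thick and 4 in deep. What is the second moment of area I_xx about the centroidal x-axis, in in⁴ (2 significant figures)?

Break the section into simple shapes (no overlaps), measuring from the bottom-left corner of the bounding box.
Flange: 9.2 × 0.5, A = 4.6 in², y = 0.25 in, Ī = 0.09583 in⁴.
Web: 0.8 × 4, A = 3.2 in², y = 2.5 in, Ī = 4.267 in⁴.
Centroid: ȳ = ΣA·y / ΣA = 1.173 in.
Transfer each piece to the centroidal x-axis using Ī + A·d² with d = y − 1.173:
  flange: d = -0.9231 in → contributes +4.015 in⁴
  web: d = 1.327 in → contributes +9.901 in⁴
Total I = 13.92 in⁴.

I_xx ≈ 14 in⁴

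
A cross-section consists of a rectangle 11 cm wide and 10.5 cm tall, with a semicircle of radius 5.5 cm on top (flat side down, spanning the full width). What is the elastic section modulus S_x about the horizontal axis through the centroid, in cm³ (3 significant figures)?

S_x ≈ 363 cm³

Break the section into simple shapes (no overlaps), measuring from the bottom-left corner of the bounding box.
Rectangular body: 11 × 10.5, A = 115.5 cm², y = 5.25 cm, Ī = 1061.2 cm⁴.
Semicircular cap: semicircle r = 5.5, A = 47.517 cm², y = 12.834 cm, Ī = 100.43 cm⁴.
Centroid: ȳ = ΣA·y / ΣA = 7.4607 cm.
Transfer each piece to the horizontal axis through the centroid using Ī + A·d² with d = y − 7.4607:
  rectangular body: d = -2.2107 cm → contributes +1625.6 cm⁴
  semicircular cap: d = 5.3736 cm → contributes +1472.5 cm⁴
Total I = 3098.1 cm⁴.
Extreme fibre distance c = 8.5393 cm; S = I/c = 362.81 cm³.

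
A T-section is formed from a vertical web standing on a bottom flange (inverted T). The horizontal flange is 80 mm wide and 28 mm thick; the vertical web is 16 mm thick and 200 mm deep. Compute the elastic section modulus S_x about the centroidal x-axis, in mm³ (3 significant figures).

Treat the section as a set of non-overlapping primitives; coordinates are from the bounding-box lower-left.
Flange: 80 × 28, A = 2 240 mm², y = 14 mm, Ī = 146 347 mm⁴.
Web: 16 × 200, A = 3 200 mm², y = 128 mm, Ī = 10 666 667 mm⁴.
Centroid: ȳ = ΣA·y / ΣA = 81.059 mm.
Transfer each piece to the centroidal x-axis using Ī + A·d² with d = y − 81.059:
  flange: d = -67.059 mm → contributes +10 219 371 mm⁴
  web: d = 46.941 mm → contributes +17 717 784 mm⁴
Total I = 27 937 155 mm⁴.
Extreme fibre distance c = 146.94 mm; S = I/c = 190 125 mm³.

S_x ≈ 1.90 × 10⁵ mm³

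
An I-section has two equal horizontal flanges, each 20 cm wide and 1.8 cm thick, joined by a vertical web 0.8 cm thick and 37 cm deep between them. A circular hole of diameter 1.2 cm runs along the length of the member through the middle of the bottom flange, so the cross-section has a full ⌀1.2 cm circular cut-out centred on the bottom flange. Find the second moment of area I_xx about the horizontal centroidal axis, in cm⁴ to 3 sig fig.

I_xx ≈ 3.01 × 10⁴ cm⁴

Decompose the section into non-overlapping parts with the origin at the bottom-left of its bounding rectangle.
Bottom flange: 20 × 1.8, A = 36 cm², y = 0.9 cm, Ī = 9.72 cm⁴.
Web: 0.8 × 37, A = 29.6 cm², y = 20.3 cm, Ī = 3376.9 cm⁴.
Top flange: 20 × 1.8, A = 36 cm², y = 39.7 cm, Ī = 9.72 cm⁴.
Hole (subtracted): ⌀1.2, A = 1.131 cm², y = 0.9 cm, Ī = 0.10179 cm⁴.
Centroid: ȳ = ΣA·y / ΣA = 20.518 cm.
Transfer each piece to the horizontal centroidal axis using Ī + A·d² with d = y − 20.518:
  bottom flange: d = -19.618 cm → contributes +13 865 cm⁴
  web: d = -0.21838 cm → contributes +3378.3 cm⁴
  top flange: d = 19.182 cm → contributes +13 255 cm⁴
  hole: d = -19.618 cm → contributes −435.39 cm⁴
Total I = 30 064 cm⁴.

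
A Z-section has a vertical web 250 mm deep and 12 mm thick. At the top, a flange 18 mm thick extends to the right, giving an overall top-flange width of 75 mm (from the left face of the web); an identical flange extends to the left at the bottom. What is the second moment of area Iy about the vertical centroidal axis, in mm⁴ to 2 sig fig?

Split into non-overlapping primitives; take the origin at the lower-left of the bounding box.
Web: 12 × 250, A = 3 000 mm², x = 69 mm, Ī = 36 000 mm⁴.
Top flange (beyond web): 63 × 18, A = 1 134 mm², x = 106.5 mm, Ī = 375 071 mm⁴.
Bottom flange (beyond web): 63 × 18, A = 1 134 mm², x = 31.5 mm, Ī = 375 071 mm⁴.
Centroid: x̄ = ΣA·x / ΣA = 69 mm.
Transfer each piece to the vertical centroidal axis using Ī + A·d² with d = x − 69:
  web: d = 0 mm → contributes +36 000 mm⁴
  top flange (beyond web): d = 37.5 mm → contributes +1 969 758 mm⁴
  bottom flange (beyond web): d = -37.5 mm → contributes +1 969 758 mm⁴
Total I = 3 975 516 mm⁴.

Iy ≈ 4.0 × 10⁶ mm⁴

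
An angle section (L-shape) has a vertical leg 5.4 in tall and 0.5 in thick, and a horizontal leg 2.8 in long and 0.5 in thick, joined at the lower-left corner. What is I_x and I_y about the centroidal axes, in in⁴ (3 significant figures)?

I_x ≈ 11.4 in⁴, I_y ≈ 2.14 in⁴

Break the section into simple shapes (no overlaps), measuring from the bottom-left corner of the bounding box.
Vertical leg: 0.5 × 5.4, A = 2.7 in², y = 2.7 in, Ī = 6.561 in⁴.
Horizontal leg (remainder): 2.3 × 0.5, A = 1.15 in², y = 0.25 in, Ī = 0.023958 in⁴.
Centroid: ȳ = ΣA·y / ΣA = 1.9682 in.
Transfer each piece to the centroidal x-axis using Ī + A·d² with d = y − 1.9682:
  vertical leg: d = 0.73182 in → contributes +8.007 in⁴
  horizontal leg (remainder): d = -1.7182 in → contributes +3.4189 in⁴
Total I = 11.426 in⁴.
For the y-axis: x̄ = 0.66818 in.
Repeating about the centroidal y-axis gives I_y = 2.1439 in⁴.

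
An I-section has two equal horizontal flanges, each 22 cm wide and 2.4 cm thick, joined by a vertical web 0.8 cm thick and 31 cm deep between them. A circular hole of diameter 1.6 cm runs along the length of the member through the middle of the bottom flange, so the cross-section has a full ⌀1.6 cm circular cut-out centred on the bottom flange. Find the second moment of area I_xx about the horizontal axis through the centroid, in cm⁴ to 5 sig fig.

I_xx ≈ 3.0918 × 10⁴ cm⁴

Break the section into simple shapes (no overlaps), measuring from the bottom-left corner of the bounding box.
Bottom flange: 22 × 2.4, A = 52.8 cm², y = 1.2 cm, Ī = 25.344 cm⁴.
Web: 0.8 × 31, A = 24.8 cm², y = 17.9 cm, Ī = 1986.067 cm⁴.
Top flange: 22 × 2.4, A = 52.8 cm², y = 34.6 cm, Ī = 25.344 cm⁴.
Hole (subtracted): ⌀1.6, A = 2.010619 cm², y = 1.2 cm, Ī = 0.3216991 cm⁴.
Centroid: ȳ = ΣA·y / ΣA = 18.16153 cm.
Transfer each piece to the horizontal axis through the centroid using Ī + A·d² with d = y − 18.16153:
  bottom flange: d = -16.96153 cm → contributes +15215.56 cm⁴
  web: d = -0.2615274 cm → contributes +1987.763 cm⁴
  top flange: d = 16.43847 cm → contributes +14293.14 cm⁴
  hole: d = -16.96153 cm → contributes −578.7636 cm⁴
Total I = 30917.69 cm⁴.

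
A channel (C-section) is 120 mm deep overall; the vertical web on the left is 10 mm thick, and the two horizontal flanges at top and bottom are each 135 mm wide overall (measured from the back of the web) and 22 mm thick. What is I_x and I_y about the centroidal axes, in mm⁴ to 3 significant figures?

Treat the section as a set of non-overlapping primitives; coordinates are from the bounding-box lower-left.
Web: 10 × 120, A = 1 200 mm², y = 60 mm, Ī = 1 440 000 mm⁴.
Top flange (beyond web): 125 × 22, A = 2 750 mm², y = 109 mm, Ī = 110 917 mm⁴.
Bottom flange (beyond web): 125 × 22, A = 2 750 mm², y = 11 mm, Ī = 110 917 mm⁴.
By symmetry the centroid is at mid-height, ȳ = 60 mm.
Transfer each piece to the centroidal x-axis using Ī + A·d² with d = y − 60:
  web: d = 0 mm → contributes +1 440 000 mm⁴
  top flange (beyond web): d = 49 mm → contributes +6 713 667 mm⁴
  bottom flange (beyond web): d = -49 mm → contributes +6 713 667 mm⁴
Total I = 14 867 333 mm⁴.
For the y-axis: x̄ = 60.41 mm.
Repeating about the centroidal y-axis gives I_y = 11 659 705 mm⁴.

I_x ≈ 1.49 × 10⁷ mm⁴, I_y ≈ 1.17 × 10⁷ mm⁴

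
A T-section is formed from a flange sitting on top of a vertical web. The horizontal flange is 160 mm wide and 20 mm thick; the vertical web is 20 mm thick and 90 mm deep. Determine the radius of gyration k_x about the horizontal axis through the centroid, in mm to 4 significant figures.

k_x ≈ 31.00 mm

Split into non-overlapping primitives; take the origin at the lower-left of the bounding box.
Flange: 160 × 20, A = 3 200 mm², y = 100 mm, Ī = 106 667 mm⁴.
Web: 20 × 90, A = 1 800 mm², y = 45 mm, Ī = 1 215 000 mm⁴.
Centroid: ȳ = ΣA·y / ΣA = 80.2 mm.
Transfer each piece to the horizontal axis through the centroid using Ī + A·d² with d = y − 80.2:
  flange: d = 19.8 mm → contributes +1 361 195 mm⁴
  web: d = -35.2 mm → contributes +3 445 272 mm⁴
Total I = 4 806 467 mm⁴.
Radius of gyration: k = √(I/A) = √(4 806 467 / 5 000) = 31.0047 mm.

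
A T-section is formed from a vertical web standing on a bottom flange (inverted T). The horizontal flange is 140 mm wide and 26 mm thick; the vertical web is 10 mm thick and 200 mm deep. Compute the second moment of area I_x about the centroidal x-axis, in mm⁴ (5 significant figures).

Break the section into simple shapes (no overlaps), measuring from the bottom-left corner of the bounding box.
Flange: 140 × 26, A = 3 640 mm², y = 13 mm, Ī = 205053.3 mm⁴.
Web: 10 × 200, A = 2 000 mm², y = 126 mm, Ī = 6 666 667 mm⁴.
Centroid: ȳ = ΣA·y / ΣA = 53.07092 mm.
Transfer each piece to the centroidal x-axis using Ī + A·d² with d = y − 53.07092:
  flange: d = -40.07092 mm → contributes +6 049 724 mm⁴
  web: d = 72.92908 mm → contributes +17 303 968 mm⁴
Total I = 23 353 692 mm⁴.

I_x ≈ 2.3354 × 10⁷ mm⁴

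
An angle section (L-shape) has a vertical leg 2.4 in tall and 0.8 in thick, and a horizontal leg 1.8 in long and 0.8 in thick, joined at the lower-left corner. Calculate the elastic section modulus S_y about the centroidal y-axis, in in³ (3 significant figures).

S_y ≈ 0.552 in³

Treat the section as a set of non-overlapping primitives; coordinates are from the bounding-box lower-left.
Vertical leg: 0.8 × 2.4, A = 1.92 in², x = 0.4 in, Ī = 0.1024 in⁴.
Horizontal leg (remainder): 1 × 0.8, A = 0.8 in², x = 1.3 in, Ī = 0.066667 in⁴.
Centroid: x̄ = ΣA·x / ΣA = 0.66471 in.
Transfer each piece to the centroidal y-axis using Ī + A·d² with d = x − 0.66471:
  vertical leg: d = -0.26471 in → contributes +0.23693 in⁴
  horizontal leg (remainder): d = 0.63529 in → contributes +0.38955 in⁴
Total I = 0.62648 in⁴.
Extreme fibre distance c = 1.1353 in; S = I/c = 0.55182 in³.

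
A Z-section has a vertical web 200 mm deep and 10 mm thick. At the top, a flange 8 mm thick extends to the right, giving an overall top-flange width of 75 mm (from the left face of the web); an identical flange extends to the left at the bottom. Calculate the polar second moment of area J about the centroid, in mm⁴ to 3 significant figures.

Treat the section as a set of non-overlapping primitives; coordinates are from the bounding-box lower-left.
Web: 10 × 200, A = 2 000 mm², y = 100 mm, Ī = 6 666 667 mm⁴.
Top flange (beyond web): 65 × 8, A = 520 mm², y = 196 mm, Ī = 2773.3 mm⁴.
Bottom flange (beyond web): 65 × 8, A = 520 mm², y = 4 mm, Ī = 2773.3 mm⁴.
Centroid: ȳ = ΣA·y / ΣA = 100 mm.
Transfer each piece to the centroidal x-axis using Ī + A·d² with d = y − 100:
  web: d = 0 mm → contributes +6 666 667 mm⁴
  top flange (beyond web): d = 96 mm → contributes +4 795 093 mm⁴
  bottom flange (beyond web): d = -96 mm → contributes +4 795 093 mm⁴
Total I = 16 256 853 mm⁴.
For the y-axis: x̄ = 70 mm.
Repeating about the centroidal y-axis gives I_y = 1 845 333 mm⁴.
Polar second moment: J = I_x + I_y = 18 102 187 mm⁴.

J ≈ 1.81 × 10⁷ mm⁴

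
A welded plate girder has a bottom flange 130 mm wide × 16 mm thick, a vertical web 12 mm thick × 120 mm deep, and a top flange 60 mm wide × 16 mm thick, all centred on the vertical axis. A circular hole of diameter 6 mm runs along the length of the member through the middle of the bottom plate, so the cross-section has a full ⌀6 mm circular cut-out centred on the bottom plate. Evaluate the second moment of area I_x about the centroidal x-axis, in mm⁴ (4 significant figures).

Treat the section as a set of non-overlapping primitives; coordinates are from the bounding-box lower-left.
Bottom plate: 130 × 16, A = 2 080 mm², y = 8 mm, Ī = 44373.3 mm⁴.
Web plate: 12 × 120, A = 1 440 mm², y = 76 mm, Ī = 1 728 000 mm⁴.
Top plate: 60 × 16, A = 960 mm², y = 144 mm, Ī = 20 480 mm⁴.
Hole (subtracted): ⌀6, A = 28.2743 mm², y = 8 mm, Ī = 63.6173 mm⁴.
Centroid: ȳ = ΣA·y / ΣA = 59.3239 mm.
Transfer each piece to the centroidal x-axis using Ī + A·d² with d = y − 59.3239:
  bottom plate: d = -51.3239 mm → contributes +5 523 394 mm⁴
  web plate: d = 16.6761 mm → contributes +2 128 452 mm⁴
  top plate: d = 84.6761 mm → contributes +6 903 717 mm⁴
  hole: d = -51.3239 mm → contributes −74542.3 mm⁴
Total I = 14 481 021 mm⁴.

I_x ≈ 1.448 × 10⁷ mm⁴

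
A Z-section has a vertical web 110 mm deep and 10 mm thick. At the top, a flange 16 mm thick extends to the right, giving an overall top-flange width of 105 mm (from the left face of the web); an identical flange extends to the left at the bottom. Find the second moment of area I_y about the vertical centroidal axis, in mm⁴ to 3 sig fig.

Break the section into simple shapes (no overlaps), measuring from the bottom-left corner of the bounding box.
Web: 10 × 110, A = 1 100 mm², x = 100 mm, Ī = 9166.7 mm⁴.
Top flange (beyond web): 95 × 16, A = 1 520 mm², x = 152.5 mm, Ī = 1 143 167 mm⁴.
Bottom flange (beyond web): 95 × 16, A = 1 520 mm², x = 47.5 mm, Ī = 1 143 167 mm⁴.
Centroid: x̄ = ΣA·x / ΣA = 100 mm.
Transfer each piece to the vertical centroidal axis using Ī + A·d² with d = x − 100:
  web: d = 0 mm → contributes +9166.7 mm⁴
  top flange (beyond web): d = 52.5 mm → contributes +5 332 667 mm⁴
  bottom flange (beyond web): d = -52.5 mm → contributes +5 332 667 mm⁴
Total I = 10 674 500 mm⁴.

I_y ≈ 1.07 × 10⁷ mm⁴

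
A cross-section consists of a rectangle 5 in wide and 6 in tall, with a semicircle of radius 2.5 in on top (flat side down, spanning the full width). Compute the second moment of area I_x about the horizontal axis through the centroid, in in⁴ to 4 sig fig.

Break the section into simple shapes (no overlaps), measuring from the bottom-left corner of the bounding box.
Rectangular body: 5 × 6, A = 30 in², y = 3 in, Ī = 90 in⁴.
Semicircular cap: semicircle r = 2.5, A = 9.81748 in², y = 7.06103 in, Ī = 4.28738 in⁴.
Centroid: ȳ = ΣA·y / ΣA = 4.0013 in.
Transfer each piece to the horizontal axis through the centroid using Ī + A·d² with d = y − 4.0013:
  rectangular body: d = -1.0013 in → contributes +120.078 in⁴
  semicircular cap: d = 3.05974 in → contributes +96.1985 in⁴
Total I = 216.276 in⁴.

I_x ≈ 216.3 in⁴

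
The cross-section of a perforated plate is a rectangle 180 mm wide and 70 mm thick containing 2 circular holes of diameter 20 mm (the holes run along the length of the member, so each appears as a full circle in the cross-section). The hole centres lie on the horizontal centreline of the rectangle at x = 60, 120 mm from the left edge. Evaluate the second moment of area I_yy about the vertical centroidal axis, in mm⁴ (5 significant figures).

I_yy ≈ 3.3439 × 10⁷ mm⁴

Split into non-overlapping primitives; take the origin at the lower-left of the bounding box.
Plate: 180 × 70, A = 12 600 mm², x = 90 mm, Ī = 34 020 000 mm⁴.
Hole 1 (subtracted): ⌀20, A = 314.1593 mm², x = 60 mm, Ī = 7853.982 mm⁴.
Hole 2 (subtracted): ⌀20, A = 314.1593 mm², x = 120 mm, Ī = 7853.982 mm⁴.
By symmetry the centroid is at mid-width, x̄ = 90 mm.
Transfer each piece to the vertical centroidal axis using Ī + A·d² with d = x − 90:
  plate: d = 0 mm → contributes +34 020 000 mm⁴
  hole 1: d = -30 mm → contributes −290597.3 mm⁴
  hole 2: d = 30 mm → contributes −290597.3 mm⁴
Total I = 33 438 805 mm⁴.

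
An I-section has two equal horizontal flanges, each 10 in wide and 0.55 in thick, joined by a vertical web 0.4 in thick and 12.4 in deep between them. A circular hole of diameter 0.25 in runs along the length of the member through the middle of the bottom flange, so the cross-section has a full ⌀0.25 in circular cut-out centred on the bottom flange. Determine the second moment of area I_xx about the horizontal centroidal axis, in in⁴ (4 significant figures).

Split into non-overlapping primitives; take the origin at the lower-left of the bounding box.
Bottom flange: 10 × 0.55, A = 5.5 in², y = 0.275 in, Ī = 0.138646 in⁴.
Web: 0.4 × 12.4, A = 4.96 in², y = 6.75 in, Ī = 63.5541 in⁴.
Top flange: 10 × 0.55, A = 5.5 in², y = 13.225 in, Ī = 0.138646 in⁴.
Hole (subtracted): ⌀0.25, A = 0.0490874 in², y = 0.275 in, Ī = 0.000191748 in⁴.
Centroid: ȳ = ΣA·y / ΣA = 6.76998 in.
Transfer each piece to the horizontal centroidal axis using Ī + A·d² with d = y − 6.76998:
  bottom flange: d = -6.49498 in → contributes +232.155 in⁴
  web: d = -0.0199763 in → contributes +63.5561 in⁴
  top flange: d = 6.45502 in → contributes +229.309 in⁴
  hole: d = -6.49498 in → contributes −2.07093 in⁴
Total I = 522.949 in⁴.

I_xx ≈ 522.9 in⁴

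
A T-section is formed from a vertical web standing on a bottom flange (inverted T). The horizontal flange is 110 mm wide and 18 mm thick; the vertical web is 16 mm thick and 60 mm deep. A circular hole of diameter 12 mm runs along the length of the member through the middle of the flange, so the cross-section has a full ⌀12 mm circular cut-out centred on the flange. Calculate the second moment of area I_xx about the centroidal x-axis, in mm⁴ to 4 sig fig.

I_xx ≈ 1.305 × 10⁶ mm⁴

Break the section into simple shapes (no overlaps), measuring from the bottom-left corner of the bounding box.
Flange: 110 × 18, A = 1 980 mm², y = 9 mm, Ī = 53 460 mm⁴.
Web: 16 × 60, A = 960 mm², y = 48 mm, Ī = 288 000 mm⁴.
Hole (subtracted): ⌀12, A = 113.097 mm², y = 9 mm, Ī = 1017.88 mm⁴.
Centroid: ȳ = ΣA·y / ΣA = 22.2442 mm.
Transfer each piece to the centroidal x-axis using Ī + A·d² with d = y − 22.2442:
  flange: d = -13.2442 mm → contributes +400 768 mm⁴
  web: d = 25.7558 mm → contributes +924 828 mm⁴
  hole: d = -13.2442 mm → contributes −20856.1 mm⁴
Total I = 1 304 740 mm⁴.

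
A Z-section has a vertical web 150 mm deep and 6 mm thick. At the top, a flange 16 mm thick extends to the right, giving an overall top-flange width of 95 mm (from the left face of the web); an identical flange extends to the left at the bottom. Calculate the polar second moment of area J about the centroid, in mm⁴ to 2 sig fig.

Break the section into simple shapes (no overlaps), measuring from the bottom-left corner of the bounding box.
Web: 6 × 150, A = 900 mm², y = 75 mm, Ī = 1 687 500 mm⁴.
Top flange (beyond web): 89 × 16, A = 1 424 mm², y = 142 mm, Ī = 30 379 mm⁴.
Bottom flange (beyond web): 89 × 16, A = 1 424 mm², y = 8 mm, Ī = 30 379 mm⁴.
Centroid: ȳ = ΣA·y / ΣA = 75 mm.
Transfer each piece to the centroidal x-axis using Ī + A·d² with d = y − 75:
  web: d = 0 mm → contributes +1 687 500 mm⁴
  top flange (beyond web): d = 67 mm → contributes +6 422 715 mm⁴
  bottom flange (beyond web): d = -67 mm → contributes +6 422 715 mm⁴
Total I = 14 532 929 mm⁴.
For the y-axis: x̄ = 92 mm.
Repeating about the centroidal y-axis gives I_y = 8 308 417 mm⁴.
Polar second moment: J = I_x + I_y = 22 841 347 mm⁴.

J ≈ 2.3 × 10⁷ mm⁴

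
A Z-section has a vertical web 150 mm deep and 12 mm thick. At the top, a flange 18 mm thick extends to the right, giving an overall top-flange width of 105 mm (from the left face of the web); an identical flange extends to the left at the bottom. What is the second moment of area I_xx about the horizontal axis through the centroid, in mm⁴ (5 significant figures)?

Decompose the section into non-overlapping parts with the origin at the bottom-left of its bounding rectangle.
Web: 12 × 150, A = 1 800 mm², y = 75 mm, Ī = 3 375 000 mm⁴.
Top flange (beyond web): 93 × 18, A = 1 674 mm², y = 141 mm, Ī = 45 198 mm⁴.
Bottom flange (beyond web): 93 × 18, A = 1 674 mm², y = 9 mm, Ī = 45 198 mm⁴.
Centroid: ȳ = ΣA·y / ΣA = 75 mm.
Transfer each piece to the horizontal axis through the centroid using Ī + A·d² with d = y − 75:
  web: d = 0 mm → contributes +3 375 000 mm⁴
  top flange (beyond web): d = 66 mm → contributes +7 337 142 mm⁴
  bottom flange (beyond web): d = -66 mm → contributes +7 337 142 mm⁴
Total I = 18 049 284 mm⁴.

I_xx ≈ 1.8049 × 10⁷ mm⁴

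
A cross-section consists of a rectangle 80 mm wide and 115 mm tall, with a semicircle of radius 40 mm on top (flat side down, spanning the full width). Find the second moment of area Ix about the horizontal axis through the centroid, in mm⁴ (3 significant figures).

Treat the section as a set of non-overlapping primitives; coordinates are from the bounding-box lower-left.
Rectangular body: 80 × 115, A = 9 200 mm², y = 57.5 mm, Ī = 10 139 167 mm⁴.
Semicircular cap: semicircle r = 40, A = 2513.3 mm², y = 131.98 mm, Ī = 280 978 mm⁴.
Centroid: ȳ = ΣA·y / ΣA = 73.48 mm.
Transfer each piece to the horizontal axis through the centroid using Ī + A·d² with d = y − 73.48:
  rectangular body: d = -15.98 mm → contributes +12 488 528 mm⁴
  semicircular cap: d = 58.496 mm → contributes +8 880 964 mm⁴
Total I = 21 369 491 mm⁴.

Ix ≈ 2.14 × 10⁷ mm⁴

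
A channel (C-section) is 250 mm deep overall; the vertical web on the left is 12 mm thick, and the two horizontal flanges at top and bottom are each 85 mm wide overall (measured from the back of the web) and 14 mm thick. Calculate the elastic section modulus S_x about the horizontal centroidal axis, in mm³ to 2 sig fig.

Treat the section as a set of non-overlapping primitives; coordinates are from the bounding-box lower-left.
Web: 12 × 250, A = 3 000 mm², y = 125 mm, Ī = 15 625 000 mm⁴.
Top flange (beyond web): 73 × 14, A = 1 022 mm², y = 243 mm, Ī = 16 693 mm⁴.
Bottom flange (beyond web): 73 × 14, A = 1 022 mm², y = 7 mm, Ī = 16 693 mm⁴.
By symmetry the centroid is at mid-height, ȳ = 125 mm.
Transfer each piece to the horizontal centroidal axis using Ī + A·d² with d = y − 125:
  web: d = 0 mm → contributes +15 625 000 mm⁴
  top flange (beyond web): d = 118 mm → contributes +14 247 021 mm⁴
  bottom flange (beyond web): d = -118 mm → contributes +14 247 021 mm⁴
Total I = 44 119 041 mm⁴.
Extreme fibre distance c = 125 mm; S = I/c = 352 952 mm³.

S_x ≈ 3.5 × 10⁵ mm³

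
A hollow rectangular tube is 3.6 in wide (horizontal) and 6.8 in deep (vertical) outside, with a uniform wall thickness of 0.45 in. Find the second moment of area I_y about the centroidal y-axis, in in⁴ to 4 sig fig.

Break the section into simple shapes (no overlaps), measuring from the bottom-left corner of the bounding box.
Outer rectangle: 3.6 × 6.8, A = 24.48 in², x = 1.8 in, Ī = 26.4384 in⁴.
Inner void (subtracted): 2.7 × 5.9, A = 15.93 in², x = 1.8 in, Ī = 9.67748 in⁴.
By symmetry the centroid is at mid-width, x̄ = 1.8 in.
All pieces are centred on the centroidal y-axis, so I = ΣĪ (holes subtracted) = 16.7609 in⁴.

I_y ≈ 16.76 in⁴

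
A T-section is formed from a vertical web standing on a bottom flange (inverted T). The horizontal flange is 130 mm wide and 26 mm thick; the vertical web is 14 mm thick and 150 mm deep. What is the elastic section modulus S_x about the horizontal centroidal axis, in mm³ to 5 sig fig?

Split into non-overlapping primitives; take the origin at the lower-left of the bounding box.
Flange: 130 × 26, A = 3 380 mm², y = 13 mm, Ī = 190406.7 mm⁴.
Web: 14 × 150, A = 2 100 mm², y = 101 mm, Ī = 3 937 500 mm⁴.
Centroid: ȳ = ΣA·y / ΣA = 46.72263 mm.
Transfer each piece to the horizontal centroidal axis using Ī + A·d² with d = y − 46.72263:
  flange: d = -33.72263 mm → contributes +4 034 195 mm⁴
  web: d = 54.27737 mm → contributes +10 124 170 mm⁴
Total I = 14 158 365 mm⁴.
Extreme fibre distance c = 129.2774 mm; S = I/c = 109519.3 mm³.

S_x ≈ 1.0952 × 10⁵ mm³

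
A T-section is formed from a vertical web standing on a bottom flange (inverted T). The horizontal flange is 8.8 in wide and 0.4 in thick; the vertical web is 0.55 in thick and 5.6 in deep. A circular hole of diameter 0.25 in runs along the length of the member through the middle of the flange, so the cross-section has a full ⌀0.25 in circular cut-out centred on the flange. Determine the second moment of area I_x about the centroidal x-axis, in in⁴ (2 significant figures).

I_x ≈ 23 in⁴

Treat the section as a set of non-overlapping primitives; coordinates are from the bounding-box lower-left.
Flange: 8.8 × 0.4, A = 3.52 in², y = 0.2 in, Ī = 0.04693 in⁴.
Web: 0.55 × 5.6, A = 3.08 in², y = 3.2 in, Ī = 8.049 in⁴.
Hole (subtracted): ⌀0.25, A = 0.04909 in², y = 0.2 in, Ī = 0.0001917 in⁴.
Centroid: ȳ = ΣA·y / ΣA = 1.61 in.
Transfer each piece to the centroidal x-axis using Ī + A·d² with d = y − 1.61:
  flange: d = -1.41 in → contributes +7.05 in⁴
  web: d = 1.59 in → contributes +15.83 in⁴
  hole: d = -1.41 in → contributes −0.09785 in⁴
Total I = 22.78 in⁴.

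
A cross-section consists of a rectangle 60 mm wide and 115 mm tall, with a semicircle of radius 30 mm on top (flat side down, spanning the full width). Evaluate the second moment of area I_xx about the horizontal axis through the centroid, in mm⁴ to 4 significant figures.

Decompose the section into non-overlapping parts with the origin at the bottom-left of its bounding rectangle.
Rectangular body: 60 × 115, A = 6 900 mm², y = 57.5 mm, Ī = 7 604 375 mm⁴.
Semicircular cap: semicircle r = 30, A = 1413.72 mm², y = 127.732 mm, Ī = 88903.1 mm⁴.
Centroid: ȳ = ΣA·y / ΣA = 69.4428 mm.
Transfer each piece to the horizontal axis through the centroid using Ī + A·d² with d = y − 69.4428:
  rectangular body: d = -11.9428 mm → contributes +8 588 518 mm⁴
  semicircular cap: d = 58.2896 mm → contributes +4 892 263 mm⁴
Total I = 13 480 781 mm⁴.

I_xx ≈ 1.348 × 10⁷ mm⁴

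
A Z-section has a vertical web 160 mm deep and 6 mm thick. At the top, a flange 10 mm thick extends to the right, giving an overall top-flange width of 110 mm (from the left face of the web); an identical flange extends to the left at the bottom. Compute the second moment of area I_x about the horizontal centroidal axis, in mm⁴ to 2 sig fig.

I_x ≈ 1.4 × 10⁷ mm⁴

Break the section into simple shapes (no overlaps), measuring from the bottom-left corner of the bounding box.
Web: 6 × 160, A = 960 mm², y = 80 mm, Ī = 2 048 000 mm⁴.
Top flange (beyond web): 104 × 10, A = 1 040 mm², y = 155 mm, Ī = 8 667 mm⁴.
Bottom flange (beyond web): 104 × 10, A = 1 040 mm², y = 5 mm, Ī = 8 667 mm⁴.
Centroid: ȳ = ΣA·y / ΣA = 80 mm.
Transfer each piece to the horizontal centroidal axis using Ī + A·d² with d = y − 80:
  web: d = 0 mm → contributes +2 048 000 mm⁴
  top flange (beyond web): d = 75 mm → contributes +5 858 667 mm⁴
  bottom flange (beyond web): d = -75 mm → contributes +5 858 667 mm⁴
Total I = 13 765 333 mm⁴.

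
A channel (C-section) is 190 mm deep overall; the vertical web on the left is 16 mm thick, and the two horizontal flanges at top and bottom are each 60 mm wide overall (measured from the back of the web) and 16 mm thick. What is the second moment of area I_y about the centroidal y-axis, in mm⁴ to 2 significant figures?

Break the section into simple shapes (no overlaps), measuring from the bottom-left corner of the bounding box.
Web: 16 × 190, A = 3 040 mm², x = 8 mm, Ī = 64 853 mm⁴.
Top flange (beyond web): 44 × 16, A = 704 mm², x = 38 mm, Ī = 113 579 mm⁴.
Bottom flange (beyond web): 44 × 16, A = 704 mm², x = 38 mm, Ī = 113 579 mm⁴.
Centroid: x̄ = ΣA·x / ΣA = 17.5 mm.
Transfer each piece to the centroidal y-axis using Ī + A·d² with d = x − 17.5:
  web: d = -9.496 mm → contributes +339 006 mm⁴
  top flange (beyond web): d = 20.5 mm → contributes +409 539 mm⁴
  bottom flange (beyond web): d = 20.5 mm → contributes +409 539 mm⁴
Total I = 1 158 083 mm⁴.

I_y ≈ 1.2 × 10⁶ mm⁴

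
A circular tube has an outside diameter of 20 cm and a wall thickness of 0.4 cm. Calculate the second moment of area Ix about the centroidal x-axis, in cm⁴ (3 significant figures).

Ix ≈ 1180 cm⁴

Decompose the section into non-overlapping parts with the origin at the bottom-left of its bounding rectangle.
Outer circle: ⌀20, A = 314.16 cm², y = 10 cm, Ī = 7 854 cm⁴.
Bore (subtracted): ⌀19.2, A = 289.53 cm², y = 10 cm, Ī = 6670.8 cm⁴.
By symmetry the centroid is at mid-height, ȳ = 10 cm.
All pieces are centred on the centroidal x-axis, so I = ΣĪ (holes subtracted) = 1183.2 cm⁴.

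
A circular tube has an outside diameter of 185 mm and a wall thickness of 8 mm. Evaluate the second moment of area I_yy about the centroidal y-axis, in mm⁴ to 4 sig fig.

I_yy ≈ 1.746 × 10⁷ mm⁴

Decompose the section into non-overlapping parts with the origin at the bottom-left of its bounding rectangle.
Outer circle: ⌀185, A = 26880.3 mm², x = 92.5 mm, Ī = 57 498 539 mm⁴.
Bore (subtracted): ⌀169, A = 22431.8 mm², x = 92.5 mm, Ī = 40 042 088 mm⁴.
By symmetry the centroid is at mid-width, x̄ = 92.5 mm.
All pieces are centred on the centroidal y-axis, so I = ΣĪ (holes subtracted) = 17 456 451 mm⁴.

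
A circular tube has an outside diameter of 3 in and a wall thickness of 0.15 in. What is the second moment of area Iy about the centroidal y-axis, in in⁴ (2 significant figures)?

Break the section into simple shapes (no overlaps), measuring from the bottom-left corner of the bounding box.
Outer circle: ⌀3, A = 7.069 in², x = 1.5 in, Ī = 3.976 in⁴.
Bore (subtracted): ⌀2.7, A = 5.726 in², x = 1.5 in, Ī = 2.609 in⁴.
By symmetry the centroid is at mid-width, x̄ = 1.5 in.
All pieces are centred on the centroidal y-axis, so I = ΣĪ (holes subtracted) = 1.367 in⁴.

Iy ≈ 1.4 in⁴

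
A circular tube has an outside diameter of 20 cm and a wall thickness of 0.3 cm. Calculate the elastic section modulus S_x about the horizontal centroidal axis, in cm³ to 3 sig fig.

S_x ≈ 90.1 cm³

Split into non-overlapping primitives; take the origin at the lower-left of the bounding box.
Outer circle: ⌀20, A = 314.16 cm², y = 10 cm, Ī = 7 854 cm⁴.
Bore (subtracted): ⌀19.4, A = 295.59 cm², y = 10 cm, Ī = 6953.1 cm⁴.
By symmetry the centroid is at mid-height, ȳ = 10 cm.
All pieces are centred on the horizontal centroidal axis, so I = ΣĪ (holes subtracted) = 900.91 cm⁴.
Extreme fibre distance c = 10 cm; S = I/c = 90.091 cm³.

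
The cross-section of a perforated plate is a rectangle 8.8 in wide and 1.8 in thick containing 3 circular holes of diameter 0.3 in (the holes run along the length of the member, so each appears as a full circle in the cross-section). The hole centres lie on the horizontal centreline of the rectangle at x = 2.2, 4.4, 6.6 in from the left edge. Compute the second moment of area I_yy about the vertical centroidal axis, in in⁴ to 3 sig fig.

Decompose the section into non-overlapping parts with the origin at the bottom-left of its bounding rectangle.
Plate: 8.8 × 1.8, A = 15.84 in², x = 4.4 in, Ī = 102.22 in⁴.
Hole 1 (subtracted): ⌀0.3, A = 0.070686 in², x = 2.2 in, Ī = 0.00039761 in⁴.
Hole 2 (subtracted): ⌀0.3, A = 0.070686 in², x = 4.4 in, Ī = 0.00039761 in⁴.
Hole 3 (subtracted): ⌀0.3, A = 0.070686 in², x = 6.6 in, Ī = 0.00039761 in⁴.
By symmetry the centroid is at mid-width, x̄ = 4.4 in.
Transfer each piece to the vertical centroidal axis using Ī + A·d² with d = x − 4.4:
  plate: d = 0 in → contributes +102.22 in⁴
  hole 1: d = -2.2 in → contributes −0.34252 in⁴
  hole 2: d = 0 in → contributes −0.00039761 in⁴
  hole 3: d = 2.2 in → contributes −0.34252 in⁴
Total I = 101.54 in⁴.

I_yy ≈ 102 in⁴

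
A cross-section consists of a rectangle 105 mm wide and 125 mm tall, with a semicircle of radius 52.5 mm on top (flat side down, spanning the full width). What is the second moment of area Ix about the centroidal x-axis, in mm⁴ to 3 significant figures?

Treat the section as a set of non-overlapping primitives; coordinates are from the bounding-box lower-left.
Rectangular body: 105 × 125, A = 13 125 mm², y = 62.5 mm, Ī = 17 089 844 mm⁴.
Semicircular cap: semicircle r = 52.5, A = 4329.5 mm², y = 147.28 mm, Ī = 833 814 mm⁴.
Centroid: ȳ = ΣA·y / ΣA = 83.53 mm.
Transfer each piece to the centroidal x-axis using Ī + A·d² with d = y − 83.53:
  rectangular body: d = -21.03 mm → contributes +22 894 350 mm⁴
  semicircular cap: d = 63.752 mm → contributes +18 430 305 mm⁴
Total I = 41 324 655 mm⁴.

Ix ≈ 4.13 × 10⁷ mm⁴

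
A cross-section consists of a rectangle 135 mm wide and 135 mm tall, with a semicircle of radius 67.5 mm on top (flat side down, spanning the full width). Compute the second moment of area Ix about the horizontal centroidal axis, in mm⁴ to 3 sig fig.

Ix ≈ 7.75 × 10⁷ mm⁴

Decompose the section into non-overlapping parts with the origin at the bottom-left of its bounding rectangle.
Rectangular body: 135 × 135, A = 18 225 mm², y = 67.5 mm, Ī = 27 679 219 mm⁴.
Semicircular cap: semicircle r = 67.5, A = 7156.9 mm², y = 163.65 mm, Ī = 2 278 490 mm⁴.
Centroid: ȳ = ΣA·y / ΣA = 94.611 mm.
Transfer each piece to the horizontal centroidal axis using Ī + A·d² with d = y − 94.611:
  rectangular body: d = -27.111 mm → contributes +41 074 513 mm⁴
  semicircular cap: d = 69.037 mm → contributes +36 389 326 mm⁴
Total I = 77 463 838 mm⁴.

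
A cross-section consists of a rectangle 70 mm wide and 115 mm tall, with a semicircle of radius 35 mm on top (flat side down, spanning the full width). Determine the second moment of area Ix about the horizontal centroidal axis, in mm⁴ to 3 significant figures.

Treat the section as a set of non-overlapping primitives; coordinates are from the bounding-box lower-left.
Rectangular body: 70 × 115, A = 8 050 mm², y = 57.5 mm, Ī = 8 871 771 mm⁴.
Semicircular cap: semicircle r = 35, A = 1924.2 mm², y = 129.85 mm, Ī = 164 704 mm⁴.
Centroid: ȳ = ΣA·y / ΣA = 71.459 mm.
Transfer each piece to the horizontal centroidal axis using Ī + A·d² with d = y − 71.459:
  rectangular body: d = -13.959 mm → contributes +10 440 255 mm⁴
  semicircular cap: d = 58.396 mm → contributes +6 726 459 mm⁴
Total I = 17 166 714 mm⁴.

Ix ≈ 1.72 × 10⁷ mm⁴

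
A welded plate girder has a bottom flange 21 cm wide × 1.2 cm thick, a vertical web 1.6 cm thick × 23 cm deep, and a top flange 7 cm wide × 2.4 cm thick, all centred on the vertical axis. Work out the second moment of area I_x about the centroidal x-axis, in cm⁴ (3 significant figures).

I_x ≈ 7930 cm⁴

Decompose the section into non-overlapping parts with the origin at the bottom-left of its bounding rectangle.
Bottom plate: 21 × 1.2, A = 25.2 cm², y = 0.6 cm, Ī = 3.024 cm⁴.
Web plate: 1.6 × 23, A = 36.8 cm², y = 12.7 cm, Ī = 1622.3 cm⁴.
Top plate: 7 × 2.4, A = 16.8 cm², y = 25.4 cm, Ī = 8.064 cm⁴.
Centroid: ȳ = ΣA·y / ΣA = 11.538 cm.
Transfer each piece to the centroidal x-axis using Ī + A·d² with d = y − 11.538:
  bottom plate: d = -10.938 cm → contributes +3 018 cm⁴
  web plate: d = 1.1619 cm → contributes +1671.9 cm⁴
  top plate: d = 13.862 cm → contributes +3236.2 cm⁴
Total I = 7926.2 cm⁴.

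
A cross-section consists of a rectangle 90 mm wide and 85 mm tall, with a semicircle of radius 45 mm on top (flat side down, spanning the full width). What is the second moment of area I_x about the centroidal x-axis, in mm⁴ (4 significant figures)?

Decompose the section into non-overlapping parts with the origin at the bottom-left of its bounding rectangle.
Rectangular body: 90 × 85, A = 7 650 mm², y = 42.5 mm, Ī = 4 605 938 mm⁴.
Semicircular cap: semicircle r = 45, A = 3180.86 mm², y = 104.099 mm, Ī = 450 072 mm⁴.
Centroid: ȳ = ΣA·y / ΣA = 60.5906 mm.
Transfer each piece to the centroidal x-axis using Ī + A·d² with d = y − 60.5906:
  rectangular body: d = -18.0906 mm → contributes +7 109 548 mm⁴
  semicircular cap: d = 43.508 mm → contributes +6 471 275 mm⁴
Total I = 13 580 823 mm⁴.

I_x ≈ 1.358 × 10⁷ mm⁴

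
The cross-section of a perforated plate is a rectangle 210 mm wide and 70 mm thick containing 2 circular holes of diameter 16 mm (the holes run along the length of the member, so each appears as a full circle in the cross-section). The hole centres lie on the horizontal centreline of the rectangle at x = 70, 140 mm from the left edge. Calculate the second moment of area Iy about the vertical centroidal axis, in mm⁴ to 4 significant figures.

Iy ≈ 5.352 × 10⁷ mm⁴

Break the section into simple shapes (no overlaps), measuring from the bottom-left corner of the bounding box.
Plate: 210 × 70, A = 14 700 mm², x = 105 mm, Ī = 54 022 500 mm⁴.
Hole 1 (subtracted): ⌀16, A = 201.062 mm², x = 70 mm, Ī = 3216.99 mm⁴.
Hole 2 (subtracted): ⌀16, A = 201.062 mm², x = 140 mm, Ī = 3216.99 mm⁴.
By symmetry the centroid is at mid-width, x̄ = 105 mm.
Transfer each piece to the vertical centroidal axis using Ī + A·d² with d = x − 105:
  plate: d = 0 mm → contributes +54 022 500 mm⁴
  hole 1: d = -35 mm → contributes −249 518 mm⁴
  hole 2: d = 35 mm → contributes −249 518 mm⁴
Total I = 53 523 464 mm⁴.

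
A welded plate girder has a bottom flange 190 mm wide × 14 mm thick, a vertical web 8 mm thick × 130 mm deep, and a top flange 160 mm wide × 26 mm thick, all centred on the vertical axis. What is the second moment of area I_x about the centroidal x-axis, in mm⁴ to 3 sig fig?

I_x ≈ 3.86 × 10⁷ mm⁴

Treat the section as a set of non-overlapping primitives; coordinates are from the bounding-box lower-left.
Bottom plate: 190 × 14, A = 2 660 mm², y = 7 mm, Ī = 43 447 mm⁴.
Web plate: 8 × 130, A = 1 040 mm², y = 79 mm, Ī = 1 464 667 mm⁴.
Top plate: 160 × 26, A = 4 160 mm², y = 157 mm, Ī = 234 347 mm⁴.
Centroid: ȳ = ΣA·y / ΣA = 95.916 mm.
Transfer each piece to the centroidal x-axis using Ī + A·d² with d = y − 95.916:
  bottom plate: d = -88.916 mm → contributes +21 073 568 mm⁴
  web plate: d = -16.916 mm → contributes +1 762 265 mm⁴
  top plate: d = 61.084 mm → contributes +15 756 352 mm⁴
Total I = 38 592 185 mm⁴.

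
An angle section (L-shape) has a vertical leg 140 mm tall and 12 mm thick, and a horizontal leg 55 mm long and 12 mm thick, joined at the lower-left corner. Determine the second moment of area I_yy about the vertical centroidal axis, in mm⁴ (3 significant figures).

I_yy ≈ 3.98 × 10⁵ mm⁴

Break the section into simple shapes (no overlaps), measuring from the bottom-left corner of the bounding box.
Vertical leg: 12 × 140, A = 1 680 mm², x = 6 mm, Ī = 20 160 mm⁴.
Horizontal leg (remainder): 43 × 12, A = 516 mm², x = 33.5 mm, Ī = 79 507 mm⁴.
Centroid: x̄ = ΣA·x / ΣA = 12.462 mm.
Transfer each piece to the vertical centroidal axis using Ī + A·d² with d = x − 12.462:
  vertical leg: d = -6.4617 mm → contributes +90 307 mm⁴
  horizontal leg (remainder): d = 21.038 mm → contributes +307 893 mm⁴
Total I = 398 200 mm⁴.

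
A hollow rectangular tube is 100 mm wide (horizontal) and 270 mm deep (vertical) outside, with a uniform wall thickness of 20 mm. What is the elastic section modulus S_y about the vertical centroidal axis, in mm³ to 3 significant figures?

S_y ≈ 3.67 × 10⁵ mm³

Break the section into simple shapes (no overlaps), measuring from the bottom-left corner of the bounding box.
Outer rectangle: 100 × 270, A = 27 000 mm², x = 50 mm, Ī = 22 500 000 mm⁴.
Inner void (subtracted): 60 × 230, A = 13 800 mm², x = 50 mm, Ī = 4 140 000 mm⁴.
By symmetry the centroid is at mid-width, x̄ = 50 mm.
All pieces are centred on the vertical centroidal axis, so I = ΣĪ (holes subtracted) = 18 360 000 mm⁴.
Extreme fibre distance c = 50 mm; S = I/c = 367 200 mm³.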